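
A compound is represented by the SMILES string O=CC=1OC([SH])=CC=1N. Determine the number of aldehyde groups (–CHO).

1

The aldehyde motif appears at heavy-atom position 2 in the SMILES.
Other groups present: 1 primary amine, 1 thiol.
Aldehyde count: 1.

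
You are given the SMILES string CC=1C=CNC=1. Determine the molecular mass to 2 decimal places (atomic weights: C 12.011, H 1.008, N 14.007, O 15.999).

First, the molecular formula is C5H7N (counting implicit H from valence).
  C: 5 × 12.011 = 60.055
  H: 7 × 1.008 = 7.056
  N: 1 × 14.007 = 14.007
Sum: 5×12.011 + 7×1.008 + 1×14.007 = 81.118 → 81.12 g/mol.

81.12 g/mol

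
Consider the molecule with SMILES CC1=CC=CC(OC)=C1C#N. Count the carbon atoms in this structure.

9

Count every carbon token in the SMILES (each C, including those in ring-closure positions and inside branches).
Carbon count: 9.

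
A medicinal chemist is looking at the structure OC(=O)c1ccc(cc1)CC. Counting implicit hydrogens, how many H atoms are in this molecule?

Walk through each heavy atom and fill implicit hydrogens from standard valence (C 4, N 3, O 2, S 2, halogen 1); for lowercase aromatic atoms, an aromatic c carries 1 H when it has two neighbours and 0 H with three, and aromatic n carries 0 H:
  atom 1: O, bond orders sum to 1 (valence 2) → 1 H
  atom 2: C, bond orders sum to 4 (valence 4) → 0 H
  atom 3: O, bond orders sum to 2 (valence 2) → 0 H
  atom 4: aromatic c, 3 neighbours → 0 H
  atom 5: aromatic c, 2 neighbours → 1 H
  atom 6: aromatic c, 2 neighbours → 1 H
  atom 7: aromatic c, 3 neighbours → 0 H
  atom 8: aromatic c, 2 neighbours → 1 H
  atom 9: aromatic c, 2 neighbours → 1 H
  atom 10: C, bond orders sum to 2 (valence 4) → 2 H
  atom 11: C, bond orders sum to 1 (valence 4) → 3 H
Total hydrogens: 10.

10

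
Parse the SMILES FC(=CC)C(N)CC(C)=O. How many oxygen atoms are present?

Scan the SMILES for O atoms (remember two-letter symbols like Cl and Br are single atoms).
Oxygen count: 1.

1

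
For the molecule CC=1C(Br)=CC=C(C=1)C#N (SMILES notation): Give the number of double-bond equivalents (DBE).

Degree of unsaturation = (number of rings) + (number of π bonds).
Ring closures in the SMILES: 1.
π bonds: 3 double bonds (each 1 DoU), 1 triple bond (each 2 DoU) → 5 DoU from unsaturation.
Total DoU = 1 + 5 = 6.

6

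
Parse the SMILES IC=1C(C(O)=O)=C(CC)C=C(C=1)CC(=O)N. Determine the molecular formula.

C11H12INO3

Walk through each heavy atom and fill implicit hydrogens from standard valence (C 4, N 3, O 2, S 2, halogen 1):
  atom 1: I (halogen, monovalent) → 0 H
  atom 2: C, bond orders sum to 4 (valence 4) → 0 H
  atom 3: C, bond orders sum to 4 (valence 4) → 0 H
  atom 4: C, bond orders sum to 4 (valence 4) → 0 H
  atom 5: O, bond orders sum to 1 (valence 2) → 1 H
  atom 6: O, bond orders sum to 2 (valence 2) → 0 H
  atom 7: C, bond orders sum to 4 (valence 4) → 0 H
  atom 8: C, bond orders sum to 2 (valence 4) → 2 H
  atom 9: C, bond orders sum to 1 (valence 4) → 3 H
  atom 10: C, bond orders sum to 3 (valence 4) → 1 H
  atom 11: C, bond orders sum to 4 (valence 4) → 0 H
  atom 12: C, bond orders sum to 3 (valence 4) → 1 H
  atom 13: C, bond orders sum to 2 (valence 4) → 2 H
  atom 14: C, bond orders sum to 4 (valence 4) → 0 H
  atom 15: O, bond orders sum to 2 (valence 2) → 0 H
  atom 16: N, bond orders sum to 1 (valence 3) → 2 H
Totals → C:11, H:12, I:1, N:1, O:3.
In Hill order: C11H12INO3.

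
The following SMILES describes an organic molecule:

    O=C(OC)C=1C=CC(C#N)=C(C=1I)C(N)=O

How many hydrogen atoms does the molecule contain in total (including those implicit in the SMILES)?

Walk through each heavy atom and fill implicit hydrogens from standard valence (C 4, N 3, O 2, S 2, halogen 1):
  atom 1: O, bond orders sum to 2 (valence 2) → 0 H
  atom 2: C, bond orders sum to 4 (valence 4) → 0 H
  atom 3: O, bond orders sum to 2 (valence 2) → 0 H
  atom 4: C, bond orders sum to 1 (valence 4) → 3 H
  atom 5: C, bond orders sum to 4 (valence 4) → 0 H
  atom 6: C, bond orders sum to 3 (valence 4) → 1 H
  atom 7: C, bond orders sum to 3 (valence 4) → 1 H
  atom 8: C, bond orders sum to 4 (valence 4) → 0 H
  atom 9: C, bond orders sum to 4 (valence 4) → 0 H
  atom 10: N, bond orders sum to 3 (valence 3) → 0 H
  atom 11: C, bond orders sum to 4 (valence 4) → 0 H
  atom 12: C, bond orders sum to 4 (valence 4) → 0 H
  atom 13: I (halogen, monovalent) → 0 H
  atom 14: C, bond orders sum to 4 (valence 4) → 0 H
  atom 15: N, bond orders sum to 1 (valence 3) → 2 H
  atom 16: O, bond orders sum to 2 (valence 2) → 0 H
Total hydrogens: 7.

7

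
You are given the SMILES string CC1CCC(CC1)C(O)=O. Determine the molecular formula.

C8H14O2

Walk through each heavy atom and fill implicit hydrogens from standard valence (C 4, N 3, O 2, S 2, halogen 1):
  atom 1: C, bond orders sum to 1 (valence 4) → 3 H
  atom 2: C, bond orders sum to 3 (valence 4) → 1 H
  atom 3: C, bond orders sum to 2 (valence 4) → 2 H
  atom 4: C, bond orders sum to 2 (valence 4) → 2 H
  atom 5: C, bond orders sum to 3 (valence 4) → 1 H
  atom 6: C, bond orders sum to 2 (valence 4) → 2 H
  atom 7: C, bond orders sum to 2 (valence 4) → 2 H
  atom 8: C, bond orders sum to 4 (valence 4) → 0 H
  atom 9: O, bond orders sum to 1 (valence 2) → 1 H
  atom 10: O, bond orders sum to 2 (valence 2) → 0 H
Totals → C:8, H:14, O:2.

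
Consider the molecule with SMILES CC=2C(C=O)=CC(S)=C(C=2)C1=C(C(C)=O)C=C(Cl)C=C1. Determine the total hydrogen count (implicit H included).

Walk through each heavy atom and fill implicit hydrogens from standard valence (C 4, N 3, O 2, S 2, halogen 1):
  atom 1: C, bond orders sum to 1 (valence 4) → 3 H
  atom 2: C, bond orders sum to 4 (valence 4) → 0 H
  atom 3: C, bond orders sum to 4 (valence 4) → 0 H
  atom 4: C, bond orders sum to 3 (valence 4) → 1 H
  atom 5: O, bond orders sum to 2 (valence 2) → 0 H
  atom 6: C, bond orders sum to 3 (valence 4) → 1 H
  atom 7: C, bond orders sum to 4 (valence 4) → 0 H
  atom 8: S, bond orders sum to 1 (valence 2) → 1 H
  atom 9: C, bond orders sum to 4 (valence 4) → 0 H
  atom 10: C, bond orders sum to 3 (valence 4) → 1 H
  atom 11: C, bond orders sum to 4 (valence 4) → 0 H
  atom 12: C, bond orders sum to 4 (valence 4) → 0 H
  atom 13: C, bond orders sum to 4 (valence 4) → 0 H
  atom 14: C, bond orders sum to 1 (valence 4) → 3 H
  atom 15: O, bond orders sum to 2 (valence 2) → 0 H
  atom 16: C, bond orders sum to 3 (valence 4) → 1 H
  atom 17: C, bond orders sum to 4 (valence 4) → 0 H
  atom 18: Cl (halogen, monovalent) → 0 H
  atom 19: C, bond orders sum to 3 (valence 4) → 1 H
  atom 20: C, bond orders sum to 3 (valence 4) → 1 H
Total hydrogens: 13.

13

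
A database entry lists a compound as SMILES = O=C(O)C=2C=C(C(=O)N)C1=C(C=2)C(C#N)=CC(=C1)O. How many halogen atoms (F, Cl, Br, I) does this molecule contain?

0

Scan the SMILES for the halogen motif — none present.
Groups that are present: 1 amide, 1 carboxylic acid, 1 hydroxyl, 1 nitrile.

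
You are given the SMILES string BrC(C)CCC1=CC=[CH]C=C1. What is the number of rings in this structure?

In SMILES, each pair of matching ring-closure digits denotes one ring-closing bond; the number of such bonds equals the number of independent rings.
Ring-closure bonds here: 1.

1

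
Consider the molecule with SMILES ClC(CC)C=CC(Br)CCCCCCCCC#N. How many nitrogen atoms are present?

Scan the SMILES for N atoms (remember two-letter symbols like Cl and Br are single atoms).
Nitrogen count: 1.

1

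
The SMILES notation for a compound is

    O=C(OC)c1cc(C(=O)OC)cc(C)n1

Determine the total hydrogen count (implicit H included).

11

Walk through each heavy atom and fill implicit hydrogens from standard valence (C 4, N 3, O 2, S 2, halogen 1); for lowercase aromatic atoms, an aromatic c carries 1 H when it has two neighbours and 0 H with three, and aromatic n carries 0 H:
  atom 1: O, bond orders sum to 2 (valence 2) → 0 H
  atom 2: C, bond orders sum to 4 (valence 4) → 0 H
  atom 3: O, bond orders sum to 2 (valence 2) → 0 H
  atom 4: C, bond orders sum to 1 (valence 4) → 3 H
  atom 5: aromatic c, 3 neighbours → 0 H
  atom 6: aromatic c, 2 neighbours → 1 H
  atom 7: aromatic c, 3 neighbours → 0 H
  atom 8: C, bond orders sum to 4 (valence 4) → 0 H
  atom 9: O, bond orders sum to 2 (valence 2) → 0 H
  atom 10: O, bond orders sum to 2 (valence 2) → 0 H
  atom 11: C, bond orders sum to 1 (valence 4) → 3 H
  atom 12: aromatic c, 2 neighbours → 1 H
  atom 13: aromatic c, 3 neighbours → 0 H
  atom 14: C, bond orders sum to 1 (valence 4) → 3 H
  atom 15: aromatic n, 2 neighbours → 0 H
Total hydrogens: 11.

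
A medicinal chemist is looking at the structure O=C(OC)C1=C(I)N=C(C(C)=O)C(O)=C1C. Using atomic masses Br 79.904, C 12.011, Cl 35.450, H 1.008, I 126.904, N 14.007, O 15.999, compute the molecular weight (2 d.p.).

335.10 g/mol

First, the molecular formula is C10H10INO4 (counting implicit H from valence).
  C: 10 × 12.011 = 120.110
  H: 10 × 1.008 = 10.080
  I: 1 × 126.904 = 126.904
  N: 1 × 14.007 = 14.007
  O: 4 × 15.999 = 63.996
Sum: 10×12.011 + 10×1.008 + 1×126.904 + 1×14.007 + 4×15.999 = 335.097 → 335.10 g/mol.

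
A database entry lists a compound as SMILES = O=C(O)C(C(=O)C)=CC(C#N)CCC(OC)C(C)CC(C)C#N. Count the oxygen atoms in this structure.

Scan the SMILES for O atoms (remember two-letter symbols like Cl and Br are single atoms).
Oxygen count: 4.

4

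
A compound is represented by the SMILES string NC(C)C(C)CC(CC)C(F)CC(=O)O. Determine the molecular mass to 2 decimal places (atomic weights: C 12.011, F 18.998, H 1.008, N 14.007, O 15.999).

First, the molecular formula is C11H22FNO2 (counting implicit H from valence).
  C: 11 × 12.011 = 132.121
  F: 1 × 18.998 = 18.998
  H: 22 × 1.008 = 22.176
  N: 1 × 14.007 = 14.007
  O: 2 × 15.999 = 31.998
Sum: 11×12.011 + 1×18.998 + 22×1.008 + 1×14.007 + 2×15.999 = 219.300 → 219.30 g/mol.

219.30 g/mol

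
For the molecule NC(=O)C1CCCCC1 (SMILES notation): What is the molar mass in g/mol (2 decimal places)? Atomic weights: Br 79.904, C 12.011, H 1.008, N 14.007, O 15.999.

First, the molecular formula is C7H13NO (counting implicit H from valence).
  C: 7 × 12.011 = 84.077
  H: 13 × 1.008 = 13.104
  N: 1 × 14.007 = 14.007
  O: 1 × 15.999 = 15.999
Sum: 7×12.011 + 13×1.008 + 1×14.007 + 1×15.999 = 127.187 → 127.19 g/mol.

127.19 g/mol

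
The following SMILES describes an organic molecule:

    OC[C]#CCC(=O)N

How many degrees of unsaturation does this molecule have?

Degree of unsaturation = (number of rings) + (number of π bonds).
Ring closures in the SMILES: 0.
π bonds: 1 double bond (each 1 DoU), 1 triple bond (each 2 DoU) → 3 DoU from unsaturation.
Total DoU = 0 + 3 = 3.

3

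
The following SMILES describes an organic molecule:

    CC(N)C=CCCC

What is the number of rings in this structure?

In SMILES, each pair of matching ring-closure digits denotes one ring-closing bond; the number of such bonds equals the number of independent rings.
Ring-closure bonds here: 0.

0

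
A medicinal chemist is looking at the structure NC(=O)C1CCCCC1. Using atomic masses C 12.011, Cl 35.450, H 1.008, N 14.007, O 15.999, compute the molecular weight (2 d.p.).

First, the molecular formula is C7H13NO (counting implicit H from valence).
  C: 7 × 12.011 = 84.077
  H: 13 × 1.008 = 13.104
  N: 1 × 14.007 = 14.007
  O: 1 × 15.999 = 15.999
Sum: 7×12.011 + 13×1.008 + 1×14.007 + 1×15.999 = 127.187 → 127.19 g/mol.

127.19 g/mol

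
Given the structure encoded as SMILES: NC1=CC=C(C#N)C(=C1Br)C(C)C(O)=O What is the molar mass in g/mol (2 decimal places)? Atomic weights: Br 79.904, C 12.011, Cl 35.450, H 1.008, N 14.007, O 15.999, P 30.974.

269.10 g/mol

First, the molecular formula is C10H9BrN2O2 (counting implicit H from valence).
  Br: 1 × 79.904 = 79.904
  C: 10 × 12.011 = 120.110
  H: 9 × 1.008 = 9.072
  N: 2 × 14.007 = 28.014
  O: 2 × 15.999 = 31.998
Sum: 1×79.904 + 10×12.011 + 9×1.008 + 2×14.007 + 2×15.999 = 269.098 → 269.10 g/mol.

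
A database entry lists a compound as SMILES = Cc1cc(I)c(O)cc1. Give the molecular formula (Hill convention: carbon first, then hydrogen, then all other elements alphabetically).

C7H7IO

Walk through each heavy atom and fill implicit hydrogens from standard valence (C 4, N 3, O 2, S 2, halogen 1); for lowercase aromatic atoms, an aromatic c carries 1 H when it has two neighbours and 0 H with three, and aromatic n carries 0 H:
  atom 1: C, bond orders sum to 1 (valence 4) → 3 H
  atom 2: aromatic c, 3 neighbours → 0 H
  atom 3: aromatic c, 2 neighbours → 1 H
  atom 4: aromatic c, 3 neighbours → 0 H
  atom 5: I (halogen, monovalent) → 0 H
  atom 6: aromatic c, 3 neighbours → 0 H
  atom 7: O, bond orders sum to 1 (valence 2) → 1 H
  atom 8: aromatic c, 2 neighbours → 1 H
  atom 9: aromatic c, 2 neighbours → 1 H
Totals → C:7, H:7, I:1, O:1.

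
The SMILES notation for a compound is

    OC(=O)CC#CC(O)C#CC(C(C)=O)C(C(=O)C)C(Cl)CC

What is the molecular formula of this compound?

C16H19ClO5

Walk through each heavy atom and fill implicit hydrogens from standard valence (C 4, N 3, O 2, S 2, halogen 1):
  atom 1: O, bond orders sum to 1 (valence 2) → 1 H
  atom 2: C, bond orders sum to 4 (valence 4) → 0 H
  atom 3: O, bond orders sum to 2 (valence 2) → 0 H
  atom 4: C, bond orders sum to 2 (valence 4) → 2 H
  atom 5: C, bond orders sum to 4 (valence 4) → 0 H
  atom 6: C, bond orders sum to 4 (valence 4) → 0 H
  atom 7: C, bond orders sum to 3 (valence 4) → 1 H
  atom 8: O, bond orders sum to 1 (valence 2) → 1 H
  atom 9: C, bond orders sum to 4 (valence 4) → 0 H
  atom 10: C, bond orders sum to 4 (valence 4) → 0 H
  atom 11: C, bond orders sum to 3 (valence 4) → 1 H
  atom 12: C, bond orders sum to 4 (valence 4) → 0 H
  atom 13: C, bond orders sum to 1 (valence 4) → 3 H
  atom 14: O, bond orders sum to 2 (valence 2) → 0 H
  atom 15: C, bond orders sum to 3 (valence 4) → 1 H
  atom 16: C, bond orders sum to 4 (valence 4) → 0 H
  atom 17: O, bond orders sum to 2 (valence 2) → 0 H
  atom 18: C, bond orders sum to 1 (valence 4) → 3 H
  atom 19: C, bond orders sum to 3 (valence 4) → 1 H
  atom 20: Cl (halogen, monovalent) → 0 H
  atom 21: C, bond orders sum to 2 (valence 4) → 2 H
  atom 22: C, bond orders sum to 1 (valence 4) → 3 H
Totals → C:16, H:19, Cl:1, O:5.
In Hill order: C16H19ClO5.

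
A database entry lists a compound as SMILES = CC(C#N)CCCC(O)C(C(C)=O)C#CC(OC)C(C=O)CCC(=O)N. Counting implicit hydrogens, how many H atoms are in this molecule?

Walk through each heavy atom and fill implicit hydrogens from standard valence (C 4, N 3, O 2, S 2, halogen 1):
  atom 1: C, bond orders sum to 1 (valence 4) → 3 H
  atom 2: C, bond orders sum to 3 (valence 4) → 1 H
  atom 3: C, bond orders sum to 4 (valence 4) → 0 H
  atom 4: N, bond orders sum to 3 (valence 3) → 0 H
  atom 5: C, bond orders sum to 2 (valence 4) → 2 H
  atom 6: C, bond orders sum to 2 (valence 4) → 2 H
  atom 7: C, bond orders sum to 2 (valence 4) → 2 H
  atom 8: C, bond orders sum to 3 (valence 4) → 1 H
  atom 9: O, bond orders sum to 1 (valence 2) → 1 H
  atom 10: C, bond orders sum to 3 (valence 4) → 1 H
  atom 11: C, bond orders sum to 4 (valence 4) → 0 H
  atom 12: C, bond orders sum to 1 (valence 4) → 3 H
  atom 13: O, bond orders sum to 2 (valence 2) → 0 H
  atom 14: C, bond orders sum to 4 (valence 4) → 0 H
  atom 15: C, bond orders sum to 4 (valence 4) → 0 H
  atom 16: C, bond orders sum to 3 (valence 4) → 1 H
  atom 17: O, bond orders sum to 2 (valence 2) → 0 H
  atom 18: C, bond orders sum to 1 (valence 4) → 3 H
  atom 19: C, bond orders sum to 3 (valence 4) → 1 H
  atom 20: C, bond orders sum to 3 (valence 4) → 1 H
  atom 21: O, bond orders sum to 2 (valence 2) → 0 H
  atom 22: C, bond orders sum to 2 (valence 4) → 2 H
  atom 23: C, bond orders sum to 2 (valence 4) → 2 H
  atom 24: C, bond orders sum to 4 (valence 4) → 0 H
  atom 25: O, bond orders sum to 2 (valence 2) → 0 H
  atom 26: N, bond orders sum to 1 (valence 3) → 2 H
Total hydrogens: 28.

28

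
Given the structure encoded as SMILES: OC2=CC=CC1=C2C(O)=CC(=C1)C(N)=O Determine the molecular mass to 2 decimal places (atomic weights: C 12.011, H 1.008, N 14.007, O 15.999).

First, the molecular formula is C11H9NO3 (counting implicit H from valence).
  C: 11 × 12.011 = 132.121
  H: 9 × 1.008 = 9.072
  N: 1 × 14.007 = 14.007
  O: 3 × 15.999 = 47.997
Sum: 11×12.011 + 9×1.008 + 1×14.007 + 3×15.999 = 203.197 → 203.20 g/mol.

203.20 g/mol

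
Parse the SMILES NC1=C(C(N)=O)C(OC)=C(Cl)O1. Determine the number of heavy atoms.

12

Every atom symbol written in the SMILES (organic subset) is one heavy atom; implicit H are not written.
Heavy atoms by element → C:6, Cl:1, N:2, O:3.
Total: 12.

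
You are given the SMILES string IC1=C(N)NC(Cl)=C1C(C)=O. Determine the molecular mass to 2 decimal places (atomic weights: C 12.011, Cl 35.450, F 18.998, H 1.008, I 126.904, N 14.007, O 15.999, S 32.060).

First, the molecular formula is C6H6ClIN2O (counting implicit H from valence).
  C: 6 × 12.011 = 72.066
  Cl: 1 × 35.450 = 35.450
  H: 6 × 1.008 = 6.048
  I: 1 × 126.904 = 126.904
  N: 2 × 14.007 = 28.014
  O: 1 × 15.999 = 15.999
Sum: 6×12.011 + 1×35.450 + 6×1.008 + 1×126.904 + 2×14.007 + 1×15.999 = 284.481 → 284.48 g/mol.

284.48 g/mol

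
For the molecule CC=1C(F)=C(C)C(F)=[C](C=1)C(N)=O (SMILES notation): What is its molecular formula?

Walk through each heavy atom and fill implicit hydrogens from standard valence (C 4, N 3, O 2, S 2, halogen 1):
  atom 1: C, bond orders sum to 1 (valence 4) → 3 H
  atom 2: C, bond orders sum to 4 (valence 4) → 0 H
  atom 3: C, bond orders sum to 4 (valence 4) → 0 H
  atom 4: F (halogen, monovalent) → 0 H
  atom 5: C, bond orders sum to 4 (valence 4) → 0 H
  atom 6: C, bond orders sum to 1 (valence 4) → 3 H
  atom 7: C, bond orders sum to 4 (valence 4) → 0 H
  atom 8: F (halogen, monovalent) → 0 H
  atom 9: C with explicit H count 0
  atom 10: C, bond orders sum to 3 (valence 4) → 1 H
  atom 11: C, bond orders sum to 4 (valence 4) → 0 H
  atom 12: N, bond orders sum to 1 (valence 3) → 2 H
  atom 13: O, bond orders sum to 2 (valence 2) → 0 H
Totals → C:9, H:9, F:2, N:1, O:1.

C9H9F2NO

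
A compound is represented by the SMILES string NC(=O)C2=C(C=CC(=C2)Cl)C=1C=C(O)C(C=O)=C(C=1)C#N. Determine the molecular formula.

C15H9ClN2O3

Walk through each heavy atom and fill implicit hydrogens from standard valence (C 4, N 3, O 2, S 2, halogen 1):
  atom 1: N, bond orders sum to 1 (valence 3) → 2 H
  atom 2: C, bond orders sum to 4 (valence 4) → 0 H
  atom 3: O, bond orders sum to 2 (valence 2) → 0 H
  atom 4: C, bond orders sum to 4 (valence 4) → 0 H
  atom 5: C, bond orders sum to 4 (valence 4) → 0 H
  atom 6: C, bond orders sum to 3 (valence 4) → 1 H
  atom 7: C, bond orders sum to 3 (valence 4) → 1 H
  atom 8: C, bond orders sum to 4 (valence 4) → 0 H
  atom 9: C, bond orders sum to 3 (valence 4) → 1 H
  atom 10: Cl (halogen, monovalent) → 0 H
  atom 11: C, bond orders sum to 4 (valence 4) → 0 H
  atom 12: C, bond orders sum to 3 (valence 4) → 1 H
  atom 13: C, bond orders sum to 4 (valence 4) → 0 H
  atom 14: O, bond orders sum to 1 (valence 2) → 1 H
  atom 15: C, bond orders sum to 4 (valence 4) → 0 H
  atom 16: C, bond orders sum to 3 (valence 4) → 1 H
  atom 17: O, bond orders sum to 2 (valence 2) → 0 H
  atom 18: C, bond orders sum to 4 (valence 4) → 0 H
  atom 19: C, bond orders sum to 3 (valence 4) → 1 H
  atom 20: C, bond orders sum to 4 (valence 4) → 0 H
  atom 21: N, bond orders sum to 3 (valence 3) → 0 H
Totals → C:15, H:9, Cl:1, N:2, O:3.
In Hill order: C15H9ClN2O3.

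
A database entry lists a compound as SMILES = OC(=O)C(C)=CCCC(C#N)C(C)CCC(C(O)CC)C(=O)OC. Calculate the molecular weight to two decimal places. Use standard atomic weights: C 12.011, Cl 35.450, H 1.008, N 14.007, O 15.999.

339.43 g/mol

First, the molecular formula is C18H29NO5 (counting implicit H from valence).
  C: 18 × 12.011 = 216.198
  H: 29 × 1.008 = 29.232
  N: 1 × 14.007 = 14.007
  O: 5 × 15.999 = 79.995
Sum: 18×12.011 + 29×1.008 + 1×14.007 + 5×15.999 = 339.432 → 339.43 g/mol.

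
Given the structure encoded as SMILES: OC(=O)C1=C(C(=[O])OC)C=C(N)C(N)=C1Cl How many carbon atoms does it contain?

Count every carbon token in the SMILES (each C, including those in ring-closure positions and inside branches).
Carbon count: 9.

9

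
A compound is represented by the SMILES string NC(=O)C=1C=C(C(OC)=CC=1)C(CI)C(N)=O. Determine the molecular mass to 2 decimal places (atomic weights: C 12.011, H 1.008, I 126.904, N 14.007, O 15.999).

348.14 g/mol

First, the molecular formula is C11H13IN2O3 (counting implicit H from valence).
  C: 11 × 12.011 = 132.121
  H: 13 × 1.008 = 13.104
  I: 1 × 126.904 = 126.904
  N: 2 × 14.007 = 28.014
  O: 3 × 15.999 = 47.997
Sum: 11×12.011 + 13×1.008 + 1×126.904 + 2×14.007 + 3×15.999 = 348.140 → 348.14 g/mol.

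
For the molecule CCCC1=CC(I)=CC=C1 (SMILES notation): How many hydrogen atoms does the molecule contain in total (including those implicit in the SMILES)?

11

Walk through each heavy atom and fill implicit hydrogens from standard valence (C 4, N 3, O 2, S 2, halogen 1):
  atom 1: C, bond orders sum to 1 (valence 4) → 3 H
  atom 2: C, bond orders sum to 2 (valence 4) → 2 H
  atom 3: C, bond orders sum to 2 (valence 4) → 2 H
  atom 4: C, bond orders sum to 4 (valence 4) → 0 H
  atom 5: C, bond orders sum to 3 (valence 4) → 1 H
  atom 6: C, bond orders sum to 4 (valence 4) → 0 H
  atom 7: I (halogen, monovalent) → 0 H
  atom 8: C, bond orders sum to 3 (valence 4) → 1 H
  atom 9: C, bond orders sum to 3 (valence 4) → 1 H
  atom 10: C, bond orders sum to 3 (valence 4) → 1 H
Total hydrogens: 11.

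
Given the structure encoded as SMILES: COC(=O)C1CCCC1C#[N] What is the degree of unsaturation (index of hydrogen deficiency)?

4

Molecular formula: C8H11NO2.
DoU = (2C + 2 + N − H − X) / 2, where X is the halogen count and O/S are ignored.
    = (2·8 + 2 + 1 − 11 − 0) / 2 = 8 / 2 = 4.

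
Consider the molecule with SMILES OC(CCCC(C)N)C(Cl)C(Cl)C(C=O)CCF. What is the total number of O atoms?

Scan the SMILES for O atoms (remember two-letter symbols like Cl and Br are single atoms).
Oxygen count: 2.

2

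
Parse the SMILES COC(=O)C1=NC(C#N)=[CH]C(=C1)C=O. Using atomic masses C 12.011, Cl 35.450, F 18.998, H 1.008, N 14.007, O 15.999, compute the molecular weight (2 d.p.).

First, the molecular formula is C9H6N2O3 (counting implicit H from valence).
  C: 9 × 12.011 = 108.099
  H: 6 × 1.008 = 6.048
  N: 2 × 14.007 = 28.014
  O: 3 × 15.999 = 47.997
Sum: 9×12.011 + 6×1.008 + 2×14.007 + 3×15.999 = 190.158 → 190.16 g/mol.

190.16 g/mol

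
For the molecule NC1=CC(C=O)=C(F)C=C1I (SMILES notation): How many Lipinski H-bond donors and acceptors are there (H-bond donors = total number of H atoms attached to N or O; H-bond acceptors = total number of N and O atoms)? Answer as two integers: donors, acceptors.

2, 2

Donors: find every N or O and count the H atoms it carries.
  atom 1 (N): bond orders sum to 1 → 2 H
  atom 6 (O): bond orders sum to 2 → 0 H
Lipinski HBD = 2.
Acceptors: N atoms = 1, O atoms = 1 → HBA = 2.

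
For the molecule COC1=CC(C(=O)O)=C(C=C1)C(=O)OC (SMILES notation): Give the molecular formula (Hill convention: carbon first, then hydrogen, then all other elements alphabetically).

Walk through each heavy atom and fill implicit hydrogens from standard valence (C 4, N 3, O 2, S 2, halogen 1):
  atom 1: C, bond orders sum to 1 (valence 4) → 3 H
  atom 2: O, bond orders sum to 2 (valence 2) → 0 H
  atom 3: C, bond orders sum to 4 (valence 4) → 0 H
  atom 4: C, bond orders sum to 3 (valence 4) → 1 H
  atom 5: C, bond orders sum to 4 (valence 4) → 0 H
  atom 6: C, bond orders sum to 4 (valence 4) → 0 H
  atom 7: O, bond orders sum to 2 (valence 2) → 0 H
  atom 8: O, bond orders sum to 1 (valence 2) → 1 H
  atom 9: C, bond orders sum to 4 (valence 4) → 0 H
  atom 10: C, bond orders sum to 3 (valence 4) → 1 H
  atom 11: C, bond orders sum to 3 (valence 4) → 1 H
  atom 12: C, bond orders sum to 4 (valence 4) → 0 H
  atom 13: O, bond orders sum to 2 (valence 2) → 0 H
  atom 14: O, bond orders sum to 2 (valence 2) → 0 H
  atom 15: C, bond orders sum to 1 (valence 4) → 3 H
Totals → C:10, H:10, O:5.

C10H10O5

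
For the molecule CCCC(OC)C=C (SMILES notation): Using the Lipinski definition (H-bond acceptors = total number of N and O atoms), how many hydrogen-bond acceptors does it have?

N atoms: 0; O atoms: 1.
Lipinski HBA = 0 + 1 = 1.

1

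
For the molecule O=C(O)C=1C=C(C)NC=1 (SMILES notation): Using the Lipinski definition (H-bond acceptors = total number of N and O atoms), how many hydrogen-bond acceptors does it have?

3

N atoms: 1; O atoms: 2.
Lipinski HBA = 1 + 2 = 3.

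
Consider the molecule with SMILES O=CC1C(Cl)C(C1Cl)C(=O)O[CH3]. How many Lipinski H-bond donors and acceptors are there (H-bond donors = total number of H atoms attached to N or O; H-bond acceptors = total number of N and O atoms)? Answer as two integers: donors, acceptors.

Donors: find every N or O and count the H atoms it carries.
  atom 1 (O): bond orders sum to 2 → 0 H
  atom 10 (O): bond orders sum to 2 → 0 H
  atom 11 (O): bond orders sum to 2 → 0 H
Lipinski HBD = 0.
Acceptors: N atoms = 0, O atoms = 3 → HBA = 3.

0, 3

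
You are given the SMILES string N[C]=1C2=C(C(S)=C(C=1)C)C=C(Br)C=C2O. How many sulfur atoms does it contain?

Scan the SMILES for S atoms (remember two-letter symbols like Cl and Br are single atoms).
Sulfur count: 1.

1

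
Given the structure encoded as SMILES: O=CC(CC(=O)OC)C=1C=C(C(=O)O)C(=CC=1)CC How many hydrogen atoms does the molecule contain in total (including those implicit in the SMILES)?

Walk through each heavy atom and fill implicit hydrogens from standard valence (C 4, N 3, O 2, S 2, halogen 1):
  atom 1: O, bond orders sum to 2 (valence 2) → 0 H
  atom 2: C, bond orders sum to 3 (valence 4) → 1 H
  atom 3: C, bond orders sum to 3 (valence 4) → 1 H
  atom 4: C, bond orders sum to 2 (valence 4) → 2 H
  atom 5: C, bond orders sum to 4 (valence 4) → 0 H
  atom 6: O, bond orders sum to 2 (valence 2) → 0 H
  atom 7: O, bond orders sum to 2 (valence 2) → 0 H
  atom 8: C, bond orders sum to 1 (valence 4) → 3 H
  atom 9: C, bond orders sum to 4 (valence 4) → 0 H
  atom 10: C, bond orders sum to 3 (valence 4) → 1 H
  atom 11: C, bond orders sum to 4 (valence 4) → 0 H
  atom 12: C, bond orders sum to 4 (valence 4) → 0 H
  atom 13: O, bond orders sum to 2 (valence 2) → 0 H
  atom 14: O, bond orders sum to 1 (valence 2) → 1 H
  atom 15: C, bond orders sum to 4 (valence 4) → 0 H
  atom 16: C, bond orders sum to 3 (valence 4) → 1 H
  atom 17: C, bond orders sum to 3 (valence 4) → 1 H
  atom 18: C, bond orders sum to 2 (valence 4) → 2 H
  atom 19: C, bond orders sum to 1 (valence 4) → 3 H
Total hydrogens: 16.

16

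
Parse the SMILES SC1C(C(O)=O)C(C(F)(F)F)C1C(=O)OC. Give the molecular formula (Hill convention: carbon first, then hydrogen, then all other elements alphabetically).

C8H9F3O4S

Walk through each heavy atom and fill implicit hydrogens from standard valence (C 4, N 3, O 2, S 2, halogen 1):
  atom 1: S, bond orders sum to 1 (valence 2) → 1 H
  atom 2: C, bond orders sum to 3 (valence 4) → 1 H
  atom 3: C, bond orders sum to 3 (valence 4) → 1 H
  atom 4: C, bond orders sum to 4 (valence 4) → 0 H
  atom 5: O, bond orders sum to 1 (valence 2) → 1 H
  atom 6: O, bond orders sum to 2 (valence 2) → 0 H
  atom 7: C, bond orders sum to 3 (valence 4) → 1 H
  atom 8: C, bond orders sum to 4 (valence 4) → 0 H
  atom 9: F (halogen, monovalent) → 0 H
  atom 10: F (halogen, monovalent) → 0 H
  atom 11: F (halogen, monovalent) → 0 H
  atom 12: C, bond orders sum to 3 (valence 4) → 1 H
  atom 13: C, bond orders sum to 4 (valence 4) → 0 H
  atom 14: O, bond orders sum to 2 (valence 2) → 0 H
  atom 15: O, bond orders sum to 2 (valence 2) → 0 H
  atom 16: C, bond orders sum to 1 (valence 4) → 3 H
Totals → C:8, H:9, F:3, O:4, S:1.
In Hill order: C8H9F3O4S.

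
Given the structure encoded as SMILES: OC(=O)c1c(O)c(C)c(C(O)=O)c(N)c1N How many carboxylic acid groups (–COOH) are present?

2

The carboxylic acid motif appears at heavy-atom positions 2, 10 in the SMILES.
Other groups present: 1 hydroxyl, 2 primary amine.
Carboxylic acid count: 2.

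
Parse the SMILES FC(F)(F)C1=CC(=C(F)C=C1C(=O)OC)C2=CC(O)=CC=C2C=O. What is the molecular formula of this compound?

C16H10F4O4

Walk through each heavy atom and fill implicit hydrogens from standard valence (C 4, N 3, O 2, S 2, halogen 1):
  atom 1: F (halogen, monovalent) → 0 H
  atom 2: C, bond orders sum to 4 (valence 4) → 0 H
  atom 3: F (halogen, monovalent) → 0 H
  atom 4: F (halogen, monovalent) → 0 H
  atom 5: C, bond orders sum to 4 (valence 4) → 0 H
  atom 6: C, bond orders sum to 3 (valence 4) → 1 H
  atom 7: C, bond orders sum to 4 (valence 4) → 0 H
  atom 8: C, bond orders sum to 4 (valence 4) → 0 H
  atom 9: F (halogen, monovalent) → 0 H
  atom 10: C, bond orders sum to 3 (valence 4) → 1 H
  atom 11: C, bond orders sum to 4 (valence 4) → 0 H
  atom 12: C, bond orders sum to 4 (valence 4) → 0 H
  atom 13: O, bond orders sum to 2 (valence 2) → 0 H
  atom 14: O, bond orders sum to 2 (valence 2) → 0 H
  atom 15: C, bond orders sum to 1 (valence 4) → 3 H
  atom 16: C, bond orders sum to 4 (valence 4) → 0 H
  atom 17: C, bond orders sum to 3 (valence 4) → 1 H
  atom 18: C, bond orders sum to 4 (valence 4) → 0 H
  atom 19: O, bond orders sum to 1 (valence 2) → 1 H
  atom 20: C, bond orders sum to 3 (valence 4) → 1 H
  atom 21: C, bond orders sum to 3 (valence 4) → 1 H
  atom 22: C, bond orders sum to 4 (valence 4) → 0 H
  atom 23: C, bond orders sum to 3 (valence 4) → 1 H
  atom 24: O, bond orders sum to 2 (valence 2) → 0 H
Totals → C:16, H:10, F:4, O:4.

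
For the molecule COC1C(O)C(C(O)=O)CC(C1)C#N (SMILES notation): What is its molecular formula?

Walk through each heavy atom and fill implicit hydrogens from standard valence (C 4, N 3, O 2, S 2, halogen 1):
  atom 1: C, bond orders sum to 1 (valence 4) → 3 H
  atom 2: O, bond orders sum to 2 (valence 2) → 0 H
  atom 3: C, bond orders sum to 3 (valence 4) → 1 H
  atom 4: C, bond orders sum to 3 (valence 4) → 1 H
  atom 5: O, bond orders sum to 1 (valence 2) → 1 H
  atom 6: C, bond orders sum to 3 (valence 4) → 1 H
  atom 7: C, bond orders sum to 4 (valence 4) → 0 H
  atom 8: O, bond orders sum to 1 (valence 2) → 1 H
  atom 9: O, bond orders sum to 2 (valence 2) → 0 H
  atom 10: C, bond orders sum to 2 (valence 4) → 2 H
  atom 11: C, bond orders sum to 3 (valence 4) → 1 H
  atom 12: C, bond orders sum to 2 (valence 4) → 2 H
  atom 13: C, bond orders sum to 4 (valence 4) → 0 H
  atom 14: N, bond orders sum to 3 (valence 3) → 0 H
Totals → C:9, H:13, N:1, O:4.

C9H13NO4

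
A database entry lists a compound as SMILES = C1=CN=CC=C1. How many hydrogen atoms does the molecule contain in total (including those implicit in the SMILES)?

Walk through each heavy atom and fill implicit hydrogens from standard valence (C 4, N 3, O 2, S 2, halogen 1):
  atom 1: C, bond orders sum to 3 (valence 4) → 1 H
  atom 2: C, bond orders sum to 3 (valence 4) → 1 H
  atom 3: N, bond orders sum to 3 (valence 3) → 0 H
  atom 4: C, bond orders sum to 3 (valence 4) → 1 H
  atom 5: C, bond orders sum to 3 (valence 4) → 1 H
  atom 6: C, bond orders sum to 3 (valence 4) → 1 H
Total hydrogens: 5.

5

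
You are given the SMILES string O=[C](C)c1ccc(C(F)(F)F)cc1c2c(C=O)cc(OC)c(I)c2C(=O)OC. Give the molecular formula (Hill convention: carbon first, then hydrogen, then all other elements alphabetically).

Walk through each heavy atom and fill implicit hydrogens from standard valence (C 4, N 3, O 2, S 2, halogen 1); for lowercase aromatic atoms, an aromatic c carries 1 H when it has two neighbours and 0 H with three, and aromatic n carries 0 H:
  atom 1: O, bond orders sum to 2 (valence 2) → 0 H
  atom 2: C with explicit H count 0
  atom 3: C, bond orders sum to 1 (valence 4) → 3 H
  atom 4: aromatic c, 3 neighbours → 0 H
  atom 5: aromatic c, 2 neighbours → 1 H
  atom 6: aromatic c, 2 neighbours → 1 H
  atom 7: aromatic c, 3 neighbours → 0 H
  atom 8: C, bond orders sum to 4 (valence 4) → 0 H
  atom 9: F (halogen, monovalent) → 0 H
  atom 10: F (halogen, monovalent) → 0 H
  atom 11: F (halogen, monovalent) → 0 H
  atom 12: aromatic c, 2 neighbours → 1 H
  atom 13: aromatic c, 3 neighbours → 0 H
  atom 14: aromatic c, 3 neighbours → 0 H
  atom 15: aromatic c, 3 neighbours → 0 H
  atom 16: C, bond orders sum to 3 (valence 4) → 1 H
  atom 17: O, bond orders sum to 2 (valence 2) → 0 H
  atom 18: aromatic c, 2 neighbours → 1 H
  atom 19: aromatic c, 3 neighbours → 0 H
  atom 20: O, bond orders sum to 2 (valence 2) → 0 H
  atom 21: C, bond orders sum to 1 (valence 4) → 3 H
  atom 22: aromatic c, 3 neighbours → 0 H
  atom 23: I (halogen, monovalent) → 0 H
  atom 24: aromatic c, 3 neighbours → 0 H
  atom 25: C, bond orders sum to 4 (valence 4) → 0 H
  atom 26: O, bond orders sum to 2 (valence 2) → 0 H
  atom 27: O, bond orders sum to 2 (valence 2) → 0 H
  atom 28: C, bond orders sum to 1 (valence 4) → 3 H
Totals → C:19, H:14, F:3, I:1, O:5.
In Hill order: C19H14F3IO5.

C19H14F3IO5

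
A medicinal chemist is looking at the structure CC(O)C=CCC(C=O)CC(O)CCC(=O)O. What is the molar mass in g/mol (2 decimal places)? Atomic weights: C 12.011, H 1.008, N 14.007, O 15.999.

First, the molecular formula is C12H20O5 (counting implicit H from valence).
  C: 12 × 12.011 = 144.132
  H: 20 × 1.008 = 20.160
  O: 5 × 15.999 = 79.995
Sum: 12×12.011 + 20×1.008 + 5×15.999 = 244.287 → 244.29 g/mol.

244.29 g/mol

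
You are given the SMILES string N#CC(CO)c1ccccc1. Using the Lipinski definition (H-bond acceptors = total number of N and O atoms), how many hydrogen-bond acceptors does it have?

2

N atoms: 1; O atoms: 1.
Lipinski HBA = 1 + 1 = 2.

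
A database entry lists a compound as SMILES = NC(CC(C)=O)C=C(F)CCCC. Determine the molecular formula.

C10H18FNO

Walk through each heavy atom and fill implicit hydrogens from standard valence (C 4, N 3, O 2, S 2, halogen 1):
  atom 1: N, bond orders sum to 1 (valence 3) → 2 H
  atom 2: C, bond orders sum to 3 (valence 4) → 1 H
  atom 3: C, bond orders sum to 2 (valence 4) → 2 H
  atom 4: C, bond orders sum to 4 (valence 4) → 0 H
  atom 5: C, bond orders sum to 1 (valence 4) → 3 H
  atom 6: O, bond orders sum to 2 (valence 2) → 0 H
  atom 7: C, bond orders sum to 3 (valence 4) → 1 H
  atom 8: C, bond orders sum to 4 (valence 4) → 0 H
  atom 9: F (halogen, monovalent) → 0 H
  atom 10: C, bond orders sum to 2 (valence 4) → 2 H
  atom 11: C, bond orders sum to 2 (valence 4) → 2 H
  atom 12: C, bond orders sum to 2 (valence 4) → 2 H
  atom 13: C, bond orders sum to 1 (valence 4) → 3 H
Totals → C:10, H:18, F:1, N:1, O:1.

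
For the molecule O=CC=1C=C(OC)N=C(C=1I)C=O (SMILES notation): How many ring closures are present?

1

In SMILES, each pair of matching ring-closure digits denotes one ring-closing bond; the number of such bonds equals the number of independent rings.
Ring-closure bonds here: 1.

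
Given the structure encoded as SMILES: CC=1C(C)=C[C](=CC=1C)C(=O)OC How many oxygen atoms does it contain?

2

Scan the SMILES for O atoms (remember two-letter symbols like Cl and Br are single atoms).
Oxygen count: 2.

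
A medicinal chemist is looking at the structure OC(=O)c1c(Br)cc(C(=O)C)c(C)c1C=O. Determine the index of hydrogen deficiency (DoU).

7

Molecular formula: C11H9BrO4.
DoU = (2C + 2 + N − H − X) / 2, where X is the halogen count and O/S are ignored.
    = (2·11 + 2 + 0 − 9 − 1) / 2 = 14 / 2 = 7.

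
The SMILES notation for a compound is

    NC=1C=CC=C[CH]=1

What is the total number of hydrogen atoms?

7

Walk through each heavy atom and fill implicit hydrogens from standard valence (C 4, N 3, O 2, S 2, halogen 1):
  atom 1: N, bond orders sum to 1 (valence 3) → 2 H
  atom 2: C, bond orders sum to 4 (valence 4) → 0 H
  atom 3: C, bond orders sum to 3 (valence 4) → 1 H
  atom 4: C, bond orders sum to 3 (valence 4) → 1 H
  atom 5: C, bond orders sum to 3 (valence 4) → 1 H
  atom 6: C, bond orders sum to 3 (valence 4) → 1 H
  atom 7: C with explicit H count 1
Total hydrogens: 7.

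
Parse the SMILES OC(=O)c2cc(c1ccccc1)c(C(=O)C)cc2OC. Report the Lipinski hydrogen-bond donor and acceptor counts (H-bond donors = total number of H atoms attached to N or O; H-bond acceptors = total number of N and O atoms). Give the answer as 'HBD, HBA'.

Donors: find every N or O and count the H atoms it carries.
  atom 1 (O): bond orders sum to 1 → 1 H
  atom 3 (O): bond orders sum to 2 → 0 H
  atom 15 (O): bond orders sum to 2 → 0 H
  atom 19 (O): bond orders sum to 2 → 0 H
Lipinski HBD = 1.
Acceptors: N atoms = 0, O atoms = 4 → HBA = 4.

1, 4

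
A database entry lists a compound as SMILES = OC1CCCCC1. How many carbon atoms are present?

Count every carbon token in the SMILES (each C, including those in ring-closure positions and inside branches).
Carbon count: 6.

6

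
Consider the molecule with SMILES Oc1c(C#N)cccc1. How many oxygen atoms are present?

Scan the SMILES for O atoms (remember two-letter symbols like Cl and Br are single atoms).
Oxygen count: 1.

1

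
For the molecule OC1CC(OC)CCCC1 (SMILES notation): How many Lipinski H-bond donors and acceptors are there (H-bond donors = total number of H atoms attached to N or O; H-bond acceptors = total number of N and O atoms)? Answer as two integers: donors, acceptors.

1, 2

Donors: find every N or O and count the H atoms it carries.
  atom 1 (O): bond orders sum to 1 → 1 H
  atom 5 (O): bond orders sum to 2 → 0 H
Lipinski HBD = 1.
Acceptors: N atoms = 0, O atoms = 2 → HBA = 2.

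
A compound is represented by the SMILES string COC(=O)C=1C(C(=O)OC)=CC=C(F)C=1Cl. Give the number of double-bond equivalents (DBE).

6

Molecular formula: C10H8ClFO4.
DoU = (2C + 2 + N − H − X) / 2, where X is the halogen count and O/S are ignored.
    = (2·10 + 2 + 0 − 8 − 2) / 2 = 12 / 2 = 6.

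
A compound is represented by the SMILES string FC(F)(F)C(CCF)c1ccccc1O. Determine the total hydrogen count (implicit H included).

Walk through each heavy atom and fill implicit hydrogens from standard valence (C 4, N 3, O 2, S 2, halogen 1); for lowercase aromatic atoms, an aromatic c carries 1 H when it has two neighbours and 0 H with three, and aromatic n carries 0 H:
  atom 1: F (halogen, monovalent) → 0 H
  atom 2: C, bond orders sum to 4 (valence 4) → 0 H
  atom 3: F (halogen, monovalent) → 0 H
  atom 4: F (halogen, monovalent) → 0 H
  atom 5: C, bond orders sum to 3 (valence 4) → 1 H
  atom 6: C, bond orders sum to 2 (valence 4) → 2 H
  atom 7: C, bond orders sum to 2 (valence 4) → 2 H
  atom 8: F (halogen, monovalent) → 0 H
  atom 9: aromatic c, 3 neighbours → 0 H
  atom 10: aromatic c, 2 neighbours → 1 H
  atom 11: aromatic c, 2 neighbours → 1 H
  atom 12: aromatic c, 2 neighbours → 1 H
  atom 13: aromatic c, 2 neighbours → 1 H
  atom 14: aromatic c, 3 neighbours → 0 H
  atom 15: O, bond orders sum to 1 (valence 2) → 1 H
Total hydrogens: 10.

10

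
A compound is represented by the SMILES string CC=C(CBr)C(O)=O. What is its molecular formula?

C5H7BrO2

Walk through each heavy atom and fill implicit hydrogens from standard valence (C 4, N 3, O 2, S 2, halogen 1):
  atom 1: C, bond orders sum to 1 (valence 4) → 3 H
  atom 2: C, bond orders sum to 3 (valence 4) → 1 H
  atom 3: C, bond orders sum to 4 (valence 4) → 0 H
  atom 4: C, bond orders sum to 2 (valence 4) → 2 H
  atom 5: Br (halogen, monovalent) → 0 H
  atom 6: C, bond orders sum to 4 (valence 4) → 0 H
  atom 7: O, bond orders sum to 1 (valence 2) → 1 H
  atom 8: O, bond orders sum to 2 (valence 2) → 0 H
Totals → C:5, H:7, Br:1, O:2.
In Hill order: C5H7BrO2.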